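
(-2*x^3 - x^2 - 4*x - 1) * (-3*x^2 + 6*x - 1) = 6*x^5 - 9*x^4 + 8*x^3 - 20*x^2 - 2*x + 1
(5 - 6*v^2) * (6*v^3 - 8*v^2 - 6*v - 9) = -36*v^5 + 48*v^4 + 66*v^3 + 14*v^2 - 30*v - 45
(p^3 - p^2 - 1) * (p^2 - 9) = p^5 - p^4 - 9*p^3 + 8*p^2 + 9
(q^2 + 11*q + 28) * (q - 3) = q^3 + 8*q^2 - 5*q - 84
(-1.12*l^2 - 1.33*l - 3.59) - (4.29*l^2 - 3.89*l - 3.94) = -5.41*l^2 + 2.56*l + 0.35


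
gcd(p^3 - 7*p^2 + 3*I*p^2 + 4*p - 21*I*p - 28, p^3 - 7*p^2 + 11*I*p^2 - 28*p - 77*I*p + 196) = p^2 + p*(-7 + 4*I) - 28*I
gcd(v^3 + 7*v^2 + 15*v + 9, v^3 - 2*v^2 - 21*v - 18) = v^2 + 4*v + 3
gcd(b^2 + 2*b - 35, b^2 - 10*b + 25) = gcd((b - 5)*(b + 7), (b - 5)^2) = b - 5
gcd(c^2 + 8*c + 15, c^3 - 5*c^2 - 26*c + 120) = c + 5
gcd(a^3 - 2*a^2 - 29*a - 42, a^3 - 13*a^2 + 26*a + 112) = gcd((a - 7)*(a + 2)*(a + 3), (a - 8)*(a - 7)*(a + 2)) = a^2 - 5*a - 14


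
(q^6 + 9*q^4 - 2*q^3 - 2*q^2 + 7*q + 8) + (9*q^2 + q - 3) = q^6 + 9*q^4 - 2*q^3 + 7*q^2 + 8*q + 5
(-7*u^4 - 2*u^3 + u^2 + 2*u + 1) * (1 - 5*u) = 35*u^5 + 3*u^4 - 7*u^3 - 9*u^2 - 3*u + 1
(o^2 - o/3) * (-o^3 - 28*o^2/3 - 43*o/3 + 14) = -o^5 - 9*o^4 - 101*o^3/9 + 169*o^2/9 - 14*o/3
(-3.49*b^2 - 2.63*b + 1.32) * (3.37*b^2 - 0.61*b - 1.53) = -11.7613*b^4 - 6.7342*b^3 + 11.3924*b^2 + 3.2187*b - 2.0196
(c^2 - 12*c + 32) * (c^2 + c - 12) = c^4 - 11*c^3 + 8*c^2 + 176*c - 384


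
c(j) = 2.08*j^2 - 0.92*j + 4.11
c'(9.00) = 36.52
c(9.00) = 164.31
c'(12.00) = 49.00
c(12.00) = 292.59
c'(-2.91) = -13.03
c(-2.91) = 24.40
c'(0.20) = -0.09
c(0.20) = 4.01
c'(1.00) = 3.24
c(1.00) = 5.27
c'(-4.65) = -20.26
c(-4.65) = 53.36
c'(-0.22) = -1.84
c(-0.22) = 4.41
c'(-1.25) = -6.12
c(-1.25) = 8.51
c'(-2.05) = -9.45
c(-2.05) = 14.74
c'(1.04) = 3.41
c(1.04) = 5.40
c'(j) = 4.16*j - 0.92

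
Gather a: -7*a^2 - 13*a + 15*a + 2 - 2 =-7*a^2 + 2*a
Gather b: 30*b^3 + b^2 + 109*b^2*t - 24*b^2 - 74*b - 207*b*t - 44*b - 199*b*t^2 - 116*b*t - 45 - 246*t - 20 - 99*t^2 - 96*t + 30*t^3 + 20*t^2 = 30*b^3 + b^2*(109*t - 23) + b*(-199*t^2 - 323*t - 118) + 30*t^3 - 79*t^2 - 342*t - 65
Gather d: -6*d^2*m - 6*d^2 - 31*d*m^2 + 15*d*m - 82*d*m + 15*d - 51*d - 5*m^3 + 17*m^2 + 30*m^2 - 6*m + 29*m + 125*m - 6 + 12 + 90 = d^2*(-6*m - 6) + d*(-31*m^2 - 67*m - 36) - 5*m^3 + 47*m^2 + 148*m + 96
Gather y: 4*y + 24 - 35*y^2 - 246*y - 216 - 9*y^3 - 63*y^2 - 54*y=-9*y^3 - 98*y^2 - 296*y - 192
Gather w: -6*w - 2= -6*w - 2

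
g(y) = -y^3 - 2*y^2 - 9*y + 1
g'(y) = -3*y^2 - 4*y - 9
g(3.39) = -91.45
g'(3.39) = -57.04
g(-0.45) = 4.74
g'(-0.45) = -7.81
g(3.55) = -100.89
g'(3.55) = -61.01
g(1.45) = -19.30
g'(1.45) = -21.11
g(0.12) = -0.11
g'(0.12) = -9.52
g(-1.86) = 17.26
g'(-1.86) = -11.94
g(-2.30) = 23.29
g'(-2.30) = -15.67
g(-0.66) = 6.36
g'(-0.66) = -7.67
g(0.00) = 1.00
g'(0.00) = -9.00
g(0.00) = 1.00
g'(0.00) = -9.00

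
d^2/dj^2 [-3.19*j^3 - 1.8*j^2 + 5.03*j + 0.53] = -19.14*j - 3.6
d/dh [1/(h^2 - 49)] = -2*h/(h^2 - 49)^2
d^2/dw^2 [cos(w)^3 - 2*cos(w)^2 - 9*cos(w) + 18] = 33*cos(w)/4 + 4*cos(2*w) - 9*cos(3*w)/4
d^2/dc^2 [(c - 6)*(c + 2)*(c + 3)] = 6*c - 2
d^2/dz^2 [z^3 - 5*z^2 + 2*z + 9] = 6*z - 10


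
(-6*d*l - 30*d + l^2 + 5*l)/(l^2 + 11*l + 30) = (-6*d + l)/(l + 6)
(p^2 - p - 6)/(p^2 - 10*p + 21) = (p + 2)/(p - 7)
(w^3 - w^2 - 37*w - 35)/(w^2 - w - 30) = (w^2 - 6*w - 7)/(w - 6)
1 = 1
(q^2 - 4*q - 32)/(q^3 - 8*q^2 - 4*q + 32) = (q + 4)/(q^2 - 4)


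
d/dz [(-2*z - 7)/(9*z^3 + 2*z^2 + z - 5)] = (-18*z^3 - 4*z^2 - 2*z + (2*z + 7)*(27*z^2 + 4*z + 1) + 10)/(9*z^3 + 2*z^2 + z - 5)^2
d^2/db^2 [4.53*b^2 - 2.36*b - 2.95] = 9.06000000000000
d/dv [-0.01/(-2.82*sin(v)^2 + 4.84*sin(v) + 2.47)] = (0.0484 - 0.0564*sin(v))*cos(v)/(-2.82*sin(v)^2 + 4.84*sin(v) + 2.47)^2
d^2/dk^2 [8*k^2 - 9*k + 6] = 16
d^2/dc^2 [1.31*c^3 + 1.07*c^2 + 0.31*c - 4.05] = 7.86*c + 2.14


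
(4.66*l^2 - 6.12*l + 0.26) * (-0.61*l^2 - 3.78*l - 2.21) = -2.8426*l^4 - 13.8816*l^3 + 12.6764*l^2 + 12.5424*l - 0.5746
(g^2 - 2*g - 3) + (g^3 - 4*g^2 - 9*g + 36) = g^3 - 3*g^2 - 11*g + 33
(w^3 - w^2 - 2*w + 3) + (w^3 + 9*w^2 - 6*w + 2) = 2*w^3 + 8*w^2 - 8*w + 5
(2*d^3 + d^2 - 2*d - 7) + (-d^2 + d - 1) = 2*d^3 - d - 8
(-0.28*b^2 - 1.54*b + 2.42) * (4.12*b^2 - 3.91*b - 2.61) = -1.1536*b^4 - 5.25*b^3 + 16.7226*b^2 - 5.4428*b - 6.3162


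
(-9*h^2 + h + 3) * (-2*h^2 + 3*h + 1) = 18*h^4 - 29*h^3 - 12*h^2 + 10*h + 3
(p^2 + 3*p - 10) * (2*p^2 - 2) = 2*p^4 + 6*p^3 - 22*p^2 - 6*p + 20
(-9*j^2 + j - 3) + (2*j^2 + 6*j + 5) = -7*j^2 + 7*j + 2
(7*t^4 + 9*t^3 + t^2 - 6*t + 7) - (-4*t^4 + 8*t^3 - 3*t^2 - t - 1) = 11*t^4 + t^3 + 4*t^2 - 5*t + 8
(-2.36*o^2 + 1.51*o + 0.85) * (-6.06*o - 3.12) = 14.3016*o^3 - 1.7874*o^2 - 9.8622*o - 2.652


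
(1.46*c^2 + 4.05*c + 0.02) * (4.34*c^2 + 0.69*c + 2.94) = 6.3364*c^4 + 18.5844*c^3 + 7.1737*c^2 + 11.9208*c + 0.0588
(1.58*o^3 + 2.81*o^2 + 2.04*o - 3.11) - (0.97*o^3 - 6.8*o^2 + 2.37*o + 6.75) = 0.61*o^3 + 9.61*o^2 - 0.33*o - 9.86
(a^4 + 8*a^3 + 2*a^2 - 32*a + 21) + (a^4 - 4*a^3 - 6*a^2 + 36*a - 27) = 2*a^4 + 4*a^3 - 4*a^2 + 4*a - 6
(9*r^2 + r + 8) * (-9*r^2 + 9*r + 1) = -81*r^4 + 72*r^3 - 54*r^2 + 73*r + 8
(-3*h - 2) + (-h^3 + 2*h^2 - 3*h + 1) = -h^3 + 2*h^2 - 6*h - 1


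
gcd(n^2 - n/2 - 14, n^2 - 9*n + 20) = n - 4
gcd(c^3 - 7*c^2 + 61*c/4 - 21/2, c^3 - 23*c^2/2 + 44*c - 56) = c - 7/2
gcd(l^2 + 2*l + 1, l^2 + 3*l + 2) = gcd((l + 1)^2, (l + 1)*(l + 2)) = l + 1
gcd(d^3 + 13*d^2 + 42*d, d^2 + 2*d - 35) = d + 7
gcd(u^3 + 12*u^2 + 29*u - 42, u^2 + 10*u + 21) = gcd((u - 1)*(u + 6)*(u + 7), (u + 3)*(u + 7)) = u + 7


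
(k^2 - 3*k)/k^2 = (k - 3)/k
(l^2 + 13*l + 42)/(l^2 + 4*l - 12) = (l + 7)/(l - 2)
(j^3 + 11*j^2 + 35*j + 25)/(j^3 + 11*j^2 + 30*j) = (j^2 + 6*j + 5)/(j*(j + 6))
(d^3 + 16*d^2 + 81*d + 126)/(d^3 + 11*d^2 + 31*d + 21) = (d + 6)/(d + 1)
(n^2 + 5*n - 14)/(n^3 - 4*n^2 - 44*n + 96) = (n + 7)/(n^2 - 2*n - 48)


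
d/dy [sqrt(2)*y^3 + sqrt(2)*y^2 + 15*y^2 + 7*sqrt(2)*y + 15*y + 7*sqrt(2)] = 3*sqrt(2)*y^2 + 2*sqrt(2)*y + 30*y + 7*sqrt(2) + 15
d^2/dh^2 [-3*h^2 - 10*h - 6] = -6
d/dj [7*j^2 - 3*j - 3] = 14*j - 3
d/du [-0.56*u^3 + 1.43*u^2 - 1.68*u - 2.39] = -1.68*u^2 + 2.86*u - 1.68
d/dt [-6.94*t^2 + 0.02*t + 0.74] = 0.02 - 13.88*t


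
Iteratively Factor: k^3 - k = (k + 1)*(k^2 - k) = k*(k + 1)*(k - 1)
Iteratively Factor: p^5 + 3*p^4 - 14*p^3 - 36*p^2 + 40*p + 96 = (p - 3)*(p^4 + 6*p^3 + 4*p^2 - 24*p - 32) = (p - 3)*(p + 4)*(p^3 + 2*p^2 - 4*p - 8) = (p - 3)*(p - 2)*(p + 4)*(p^2 + 4*p + 4) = (p - 3)*(p - 2)*(p + 2)*(p + 4)*(p + 2)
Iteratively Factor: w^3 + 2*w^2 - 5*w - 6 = (w - 2)*(w^2 + 4*w + 3) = (w - 2)*(w + 3)*(w + 1)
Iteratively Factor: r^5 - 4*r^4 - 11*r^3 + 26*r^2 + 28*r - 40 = (r + 2)*(r^4 - 6*r^3 + r^2 + 24*r - 20) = (r + 2)^2*(r^3 - 8*r^2 + 17*r - 10) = (r - 5)*(r + 2)^2*(r^2 - 3*r + 2) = (r - 5)*(r - 2)*(r + 2)^2*(r - 1)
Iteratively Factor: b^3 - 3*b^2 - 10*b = (b + 2)*(b^2 - 5*b) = b*(b + 2)*(b - 5)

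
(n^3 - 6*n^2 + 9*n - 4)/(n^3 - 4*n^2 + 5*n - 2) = (n - 4)/(n - 2)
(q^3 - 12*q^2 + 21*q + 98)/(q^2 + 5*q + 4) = (q^3 - 12*q^2 + 21*q + 98)/(q^2 + 5*q + 4)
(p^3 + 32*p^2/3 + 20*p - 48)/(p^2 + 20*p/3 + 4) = (3*p^2 + 14*p - 24)/(3*p + 2)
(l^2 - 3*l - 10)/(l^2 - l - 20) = (l + 2)/(l + 4)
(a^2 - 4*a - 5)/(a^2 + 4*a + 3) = (a - 5)/(a + 3)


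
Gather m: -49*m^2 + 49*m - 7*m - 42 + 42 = -49*m^2 + 42*m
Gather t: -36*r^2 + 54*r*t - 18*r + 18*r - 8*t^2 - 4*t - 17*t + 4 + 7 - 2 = -36*r^2 - 8*t^2 + t*(54*r - 21) + 9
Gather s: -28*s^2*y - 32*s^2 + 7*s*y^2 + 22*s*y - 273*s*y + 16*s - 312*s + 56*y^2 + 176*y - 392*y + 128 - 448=s^2*(-28*y - 32) + s*(7*y^2 - 251*y - 296) + 56*y^2 - 216*y - 320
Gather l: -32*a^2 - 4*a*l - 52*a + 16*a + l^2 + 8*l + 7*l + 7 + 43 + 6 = -32*a^2 - 36*a + l^2 + l*(15 - 4*a) + 56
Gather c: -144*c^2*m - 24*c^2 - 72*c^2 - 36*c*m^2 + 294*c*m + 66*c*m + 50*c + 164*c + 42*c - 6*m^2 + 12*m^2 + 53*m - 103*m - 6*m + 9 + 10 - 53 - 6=c^2*(-144*m - 96) + c*(-36*m^2 + 360*m + 256) + 6*m^2 - 56*m - 40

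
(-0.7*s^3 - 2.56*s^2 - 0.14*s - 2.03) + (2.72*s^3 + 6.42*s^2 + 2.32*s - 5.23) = 2.02*s^3 + 3.86*s^2 + 2.18*s - 7.26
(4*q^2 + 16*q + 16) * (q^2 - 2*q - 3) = 4*q^4 + 8*q^3 - 28*q^2 - 80*q - 48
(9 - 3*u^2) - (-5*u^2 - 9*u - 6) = 2*u^2 + 9*u + 15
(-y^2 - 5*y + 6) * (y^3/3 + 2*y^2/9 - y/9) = -y^5/3 - 17*y^4/9 + y^3 + 17*y^2/9 - 2*y/3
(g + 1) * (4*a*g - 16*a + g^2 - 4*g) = 4*a*g^2 - 12*a*g - 16*a + g^3 - 3*g^2 - 4*g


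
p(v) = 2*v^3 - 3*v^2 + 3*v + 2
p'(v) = 6*v^2 - 6*v + 3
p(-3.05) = -91.80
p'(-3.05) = 77.12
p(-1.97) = -30.84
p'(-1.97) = 38.11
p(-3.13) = -98.11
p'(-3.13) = 80.56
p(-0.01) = 1.97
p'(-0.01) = 3.06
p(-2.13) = -37.33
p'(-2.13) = 43.00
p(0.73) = 3.37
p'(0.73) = 1.82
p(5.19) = 216.36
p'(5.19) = 133.48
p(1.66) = 7.86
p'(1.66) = 9.57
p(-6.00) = -556.00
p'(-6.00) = 255.00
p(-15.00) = -7468.00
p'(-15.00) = 1443.00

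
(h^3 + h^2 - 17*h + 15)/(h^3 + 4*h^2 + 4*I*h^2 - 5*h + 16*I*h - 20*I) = (h - 3)/(h + 4*I)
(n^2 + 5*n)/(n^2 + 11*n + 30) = n/(n + 6)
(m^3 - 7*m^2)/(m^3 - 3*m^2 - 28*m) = m/(m + 4)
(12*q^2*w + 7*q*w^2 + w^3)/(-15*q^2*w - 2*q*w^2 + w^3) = (-4*q - w)/(5*q - w)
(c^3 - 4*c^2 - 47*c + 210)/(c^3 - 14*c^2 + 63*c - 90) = (c + 7)/(c - 3)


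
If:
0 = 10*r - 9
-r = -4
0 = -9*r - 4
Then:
No Solution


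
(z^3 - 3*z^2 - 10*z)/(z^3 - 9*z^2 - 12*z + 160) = z*(z + 2)/(z^2 - 4*z - 32)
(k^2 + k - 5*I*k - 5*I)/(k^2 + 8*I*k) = (k^2 + k - 5*I*k - 5*I)/(k*(k + 8*I))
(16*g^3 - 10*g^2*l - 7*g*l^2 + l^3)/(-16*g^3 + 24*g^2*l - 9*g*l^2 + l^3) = (-16*g^2 - 6*g*l + l^2)/(16*g^2 - 8*g*l + l^2)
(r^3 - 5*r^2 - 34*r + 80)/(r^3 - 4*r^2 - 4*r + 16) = (r^2 - 3*r - 40)/(r^2 - 2*r - 8)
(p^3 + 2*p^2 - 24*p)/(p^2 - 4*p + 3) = p*(p^2 + 2*p - 24)/(p^2 - 4*p + 3)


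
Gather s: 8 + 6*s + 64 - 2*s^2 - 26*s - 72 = -2*s^2 - 20*s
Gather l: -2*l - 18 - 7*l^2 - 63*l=-7*l^2 - 65*l - 18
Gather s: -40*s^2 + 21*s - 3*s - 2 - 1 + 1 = -40*s^2 + 18*s - 2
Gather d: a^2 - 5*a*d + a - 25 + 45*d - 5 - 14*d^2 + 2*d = a^2 + a - 14*d^2 + d*(47 - 5*a) - 30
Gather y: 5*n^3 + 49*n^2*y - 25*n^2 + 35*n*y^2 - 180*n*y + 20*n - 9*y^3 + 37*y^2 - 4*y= 5*n^3 - 25*n^2 + 20*n - 9*y^3 + y^2*(35*n + 37) + y*(49*n^2 - 180*n - 4)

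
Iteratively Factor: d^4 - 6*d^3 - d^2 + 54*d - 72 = (d - 4)*(d^3 - 2*d^2 - 9*d + 18) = (d - 4)*(d + 3)*(d^2 - 5*d + 6) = (d - 4)*(d - 2)*(d + 3)*(d - 3)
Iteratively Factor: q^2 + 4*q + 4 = (q + 2)*(q + 2)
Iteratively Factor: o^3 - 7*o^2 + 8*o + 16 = (o - 4)*(o^2 - 3*o - 4) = (o - 4)*(o + 1)*(o - 4)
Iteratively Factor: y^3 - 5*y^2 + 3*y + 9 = (y + 1)*(y^2 - 6*y + 9) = (y - 3)*(y + 1)*(y - 3)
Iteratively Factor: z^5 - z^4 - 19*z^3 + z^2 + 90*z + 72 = (z - 4)*(z^4 + 3*z^3 - 7*z^2 - 27*z - 18) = (z - 4)*(z + 1)*(z^3 + 2*z^2 - 9*z - 18) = (z - 4)*(z + 1)*(z + 2)*(z^2 - 9) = (z - 4)*(z - 3)*(z + 1)*(z + 2)*(z + 3)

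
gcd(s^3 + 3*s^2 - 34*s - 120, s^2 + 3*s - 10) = s + 5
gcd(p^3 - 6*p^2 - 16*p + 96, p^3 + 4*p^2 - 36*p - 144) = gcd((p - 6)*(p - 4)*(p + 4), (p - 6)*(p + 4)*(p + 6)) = p^2 - 2*p - 24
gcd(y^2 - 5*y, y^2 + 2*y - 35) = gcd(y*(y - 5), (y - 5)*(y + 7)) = y - 5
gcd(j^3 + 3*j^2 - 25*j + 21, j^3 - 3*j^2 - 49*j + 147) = j^2 + 4*j - 21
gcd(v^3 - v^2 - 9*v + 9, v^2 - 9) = v^2 - 9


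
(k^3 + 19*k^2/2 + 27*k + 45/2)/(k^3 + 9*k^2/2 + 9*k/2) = (k + 5)/k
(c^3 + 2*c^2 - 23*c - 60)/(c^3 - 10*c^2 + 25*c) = (c^2 + 7*c + 12)/(c*(c - 5))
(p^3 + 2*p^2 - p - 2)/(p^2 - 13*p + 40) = (p^3 + 2*p^2 - p - 2)/(p^2 - 13*p + 40)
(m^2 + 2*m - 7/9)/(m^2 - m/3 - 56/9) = (3*m - 1)/(3*m - 8)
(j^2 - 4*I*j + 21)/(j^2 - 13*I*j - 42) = (j + 3*I)/(j - 6*I)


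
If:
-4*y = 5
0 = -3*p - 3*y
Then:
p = 5/4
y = -5/4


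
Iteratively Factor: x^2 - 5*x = (x - 5)*(x)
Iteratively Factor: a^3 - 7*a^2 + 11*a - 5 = (a - 1)*(a^2 - 6*a + 5) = (a - 1)^2*(a - 5)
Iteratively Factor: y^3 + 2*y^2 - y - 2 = (y + 1)*(y^2 + y - 2) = (y + 1)*(y + 2)*(y - 1)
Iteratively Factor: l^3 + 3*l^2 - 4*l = (l + 4)*(l^2 - l) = (l - 1)*(l + 4)*(l)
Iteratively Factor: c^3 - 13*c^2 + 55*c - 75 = (c - 3)*(c^2 - 10*c + 25) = (c - 5)*(c - 3)*(c - 5)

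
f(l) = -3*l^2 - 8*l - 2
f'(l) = -6*l - 8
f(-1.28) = 3.32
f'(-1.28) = -0.32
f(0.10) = -2.83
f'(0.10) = -8.60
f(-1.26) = 3.32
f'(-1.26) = -0.44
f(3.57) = -68.79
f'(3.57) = -29.42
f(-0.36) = 0.49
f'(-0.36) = -5.84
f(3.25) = -59.69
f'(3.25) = -27.50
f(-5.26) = -42.92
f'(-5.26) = 23.56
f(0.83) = -10.71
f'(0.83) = -12.98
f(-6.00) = -62.00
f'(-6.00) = 28.00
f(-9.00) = -173.00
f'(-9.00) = 46.00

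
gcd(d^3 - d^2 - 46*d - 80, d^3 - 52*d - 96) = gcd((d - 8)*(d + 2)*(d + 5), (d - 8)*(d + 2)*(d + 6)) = d^2 - 6*d - 16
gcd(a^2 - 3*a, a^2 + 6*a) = a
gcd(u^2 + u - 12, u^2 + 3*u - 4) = u + 4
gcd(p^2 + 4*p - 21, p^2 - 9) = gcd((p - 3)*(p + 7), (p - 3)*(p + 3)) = p - 3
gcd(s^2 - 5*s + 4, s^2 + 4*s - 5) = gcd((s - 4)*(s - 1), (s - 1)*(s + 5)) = s - 1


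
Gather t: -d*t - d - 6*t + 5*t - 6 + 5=-d + t*(-d - 1) - 1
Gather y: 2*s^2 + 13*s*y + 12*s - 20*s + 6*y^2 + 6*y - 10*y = 2*s^2 - 8*s + 6*y^2 + y*(13*s - 4)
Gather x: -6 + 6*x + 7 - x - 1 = 5*x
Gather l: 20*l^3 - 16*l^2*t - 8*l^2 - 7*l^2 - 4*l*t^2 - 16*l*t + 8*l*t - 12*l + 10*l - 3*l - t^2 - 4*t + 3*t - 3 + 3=20*l^3 + l^2*(-16*t - 15) + l*(-4*t^2 - 8*t - 5) - t^2 - t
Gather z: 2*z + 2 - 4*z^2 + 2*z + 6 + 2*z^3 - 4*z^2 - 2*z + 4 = 2*z^3 - 8*z^2 + 2*z + 12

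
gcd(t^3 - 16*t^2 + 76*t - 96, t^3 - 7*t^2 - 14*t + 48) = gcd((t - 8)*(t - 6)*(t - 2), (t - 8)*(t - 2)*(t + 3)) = t^2 - 10*t + 16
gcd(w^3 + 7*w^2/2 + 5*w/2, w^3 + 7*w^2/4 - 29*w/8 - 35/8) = w^2 + 7*w/2 + 5/2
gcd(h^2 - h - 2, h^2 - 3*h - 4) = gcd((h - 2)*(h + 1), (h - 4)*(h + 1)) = h + 1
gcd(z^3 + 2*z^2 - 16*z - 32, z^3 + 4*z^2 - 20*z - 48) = z^2 - 2*z - 8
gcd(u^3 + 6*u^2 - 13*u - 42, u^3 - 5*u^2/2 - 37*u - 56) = u + 2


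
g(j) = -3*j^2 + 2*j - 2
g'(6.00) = -34.00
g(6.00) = -98.00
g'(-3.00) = 20.00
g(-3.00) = -35.00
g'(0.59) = -1.54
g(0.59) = -1.86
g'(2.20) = -11.20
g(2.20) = -12.12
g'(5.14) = -28.84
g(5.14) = -70.98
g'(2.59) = -13.54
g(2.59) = -16.94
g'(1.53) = -7.18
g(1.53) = -5.96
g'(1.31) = -5.86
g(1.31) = -4.53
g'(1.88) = -9.28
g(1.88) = -8.84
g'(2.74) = -14.44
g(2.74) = -19.04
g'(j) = 2 - 6*j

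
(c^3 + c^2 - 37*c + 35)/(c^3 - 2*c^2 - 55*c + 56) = (c - 5)/(c - 8)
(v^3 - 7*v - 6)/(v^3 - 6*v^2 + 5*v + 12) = (v + 2)/(v - 4)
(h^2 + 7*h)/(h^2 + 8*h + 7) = h/(h + 1)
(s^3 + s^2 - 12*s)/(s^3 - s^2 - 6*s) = (s + 4)/(s + 2)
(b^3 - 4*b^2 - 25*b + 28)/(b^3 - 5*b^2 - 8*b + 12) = (b^2 - 3*b - 28)/(b^2 - 4*b - 12)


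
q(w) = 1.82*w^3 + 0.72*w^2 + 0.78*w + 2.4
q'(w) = 5.46*w^2 + 1.44*w + 0.78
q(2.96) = 58.22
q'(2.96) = 52.88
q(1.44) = 10.45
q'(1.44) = 14.18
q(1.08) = 6.37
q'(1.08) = 8.70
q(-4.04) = -109.01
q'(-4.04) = 84.08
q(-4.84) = -190.86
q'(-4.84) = 121.71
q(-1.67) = -5.37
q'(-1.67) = 13.60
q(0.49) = 3.17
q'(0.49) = 2.80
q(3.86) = 120.81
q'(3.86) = 87.69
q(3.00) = 60.36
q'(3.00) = 54.24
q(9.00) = 1394.52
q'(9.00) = 456.00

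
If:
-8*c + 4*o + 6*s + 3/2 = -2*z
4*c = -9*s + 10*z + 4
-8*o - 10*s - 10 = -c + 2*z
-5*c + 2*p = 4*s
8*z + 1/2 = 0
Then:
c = -459/1144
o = -9043/4576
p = 237/2288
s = 633/1144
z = -1/16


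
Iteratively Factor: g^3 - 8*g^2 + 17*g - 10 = (g - 1)*(g^2 - 7*g + 10) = (g - 5)*(g - 1)*(g - 2)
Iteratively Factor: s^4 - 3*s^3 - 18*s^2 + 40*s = (s - 5)*(s^3 + 2*s^2 - 8*s) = (s - 5)*(s - 2)*(s^2 + 4*s) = (s - 5)*(s - 2)*(s + 4)*(s)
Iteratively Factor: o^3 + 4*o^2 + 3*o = (o + 1)*(o^2 + 3*o) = (o + 1)*(o + 3)*(o)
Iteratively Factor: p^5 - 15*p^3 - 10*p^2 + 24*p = (p - 1)*(p^4 + p^3 - 14*p^2 - 24*p) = (p - 1)*(p + 3)*(p^3 - 2*p^2 - 8*p) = (p - 4)*(p - 1)*(p + 3)*(p^2 + 2*p) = p*(p - 4)*(p - 1)*(p + 3)*(p + 2)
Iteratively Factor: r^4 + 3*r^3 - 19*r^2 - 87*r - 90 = (r + 3)*(r^3 - 19*r - 30) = (r + 2)*(r + 3)*(r^2 - 2*r - 15) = (r - 5)*(r + 2)*(r + 3)*(r + 3)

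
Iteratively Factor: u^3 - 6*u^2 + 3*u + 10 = (u - 2)*(u^2 - 4*u - 5) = (u - 5)*(u - 2)*(u + 1)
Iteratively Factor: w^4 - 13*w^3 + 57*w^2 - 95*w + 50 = (w - 2)*(w^3 - 11*w^2 + 35*w - 25) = (w - 2)*(w - 1)*(w^2 - 10*w + 25) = (w - 5)*(w - 2)*(w - 1)*(w - 5)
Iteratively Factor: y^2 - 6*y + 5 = (y - 5)*(y - 1)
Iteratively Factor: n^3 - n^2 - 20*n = (n)*(n^2 - n - 20) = n*(n - 5)*(n + 4)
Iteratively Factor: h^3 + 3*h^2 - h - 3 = (h - 1)*(h^2 + 4*h + 3) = (h - 1)*(h + 3)*(h + 1)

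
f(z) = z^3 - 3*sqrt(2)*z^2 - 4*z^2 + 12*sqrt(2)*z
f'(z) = 3*z^2 - 6*sqrt(2)*z - 8*z + 12*sqrt(2)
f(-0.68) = -15.67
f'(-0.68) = 29.57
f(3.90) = 0.13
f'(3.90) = -1.69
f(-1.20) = -33.96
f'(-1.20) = 41.07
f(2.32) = 7.49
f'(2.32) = -5.13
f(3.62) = 0.86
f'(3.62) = -3.39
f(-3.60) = -214.57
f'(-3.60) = 115.20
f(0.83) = 8.98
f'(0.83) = 5.35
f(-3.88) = -248.34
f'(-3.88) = 126.10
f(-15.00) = -5484.15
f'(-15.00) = 939.25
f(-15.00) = -5484.15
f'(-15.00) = 939.25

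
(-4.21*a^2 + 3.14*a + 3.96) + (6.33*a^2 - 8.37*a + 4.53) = 2.12*a^2 - 5.23*a + 8.49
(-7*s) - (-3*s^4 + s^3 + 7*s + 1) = 3*s^4 - s^3 - 14*s - 1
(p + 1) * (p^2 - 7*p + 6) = p^3 - 6*p^2 - p + 6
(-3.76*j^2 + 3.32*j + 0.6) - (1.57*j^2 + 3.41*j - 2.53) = -5.33*j^2 - 0.0900000000000003*j + 3.13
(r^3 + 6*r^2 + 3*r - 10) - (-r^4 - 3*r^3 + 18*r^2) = r^4 + 4*r^3 - 12*r^2 + 3*r - 10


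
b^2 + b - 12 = (b - 3)*(b + 4)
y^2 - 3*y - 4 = (y - 4)*(y + 1)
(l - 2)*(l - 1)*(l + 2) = l^3 - l^2 - 4*l + 4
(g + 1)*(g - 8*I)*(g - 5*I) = g^3 + g^2 - 13*I*g^2 - 40*g - 13*I*g - 40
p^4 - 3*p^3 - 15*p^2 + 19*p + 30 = (p - 5)*(p - 2)*(p + 1)*(p + 3)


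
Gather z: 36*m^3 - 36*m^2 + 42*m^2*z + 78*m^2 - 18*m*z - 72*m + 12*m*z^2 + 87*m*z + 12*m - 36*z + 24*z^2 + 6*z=36*m^3 + 42*m^2 - 60*m + z^2*(12*m + 24) + z*(42*m^2 + 69*m - 30)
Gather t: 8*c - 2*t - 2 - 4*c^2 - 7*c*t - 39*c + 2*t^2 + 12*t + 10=-4*c^2 - 31*c + 2*t^2 + t*(10 - 7*c) + 8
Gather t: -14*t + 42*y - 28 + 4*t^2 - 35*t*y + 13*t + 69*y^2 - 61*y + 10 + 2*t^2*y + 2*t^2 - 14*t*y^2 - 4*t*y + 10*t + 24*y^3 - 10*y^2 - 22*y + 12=t^2*(2*y + 6) + t*(-14*y^2 - 39*y + 9) + 24*y^3 + 59*y^2 - 41*y - 6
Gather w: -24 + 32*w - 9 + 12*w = 44*w - 33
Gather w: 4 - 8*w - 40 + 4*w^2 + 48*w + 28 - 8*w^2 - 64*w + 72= -4*w^2 - 24*w + 64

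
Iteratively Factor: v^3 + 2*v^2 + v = (v + 1)*(v^2 + v) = (v + 1)^2*(v)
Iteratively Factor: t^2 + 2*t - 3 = (t - 1)*(t + 3)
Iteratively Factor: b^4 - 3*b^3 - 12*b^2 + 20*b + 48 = (b + 2)*(b^3 - 5*b^2 - 2*b + 24) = (b + 2)^2*(b^2 - 7*b + 12) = (b - 4)*(b + 2)^2*(b - 3)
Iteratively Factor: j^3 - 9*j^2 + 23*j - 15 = (j - 5)*(j^2 - 4*j + 3) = (j - 5)*(j - 1)*(j - 3)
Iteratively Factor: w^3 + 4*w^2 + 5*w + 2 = (w + 1)*(w^2 + 3*w + 2) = (w + 1)^2*(w + 2)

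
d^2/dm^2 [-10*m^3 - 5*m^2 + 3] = -60*m - 10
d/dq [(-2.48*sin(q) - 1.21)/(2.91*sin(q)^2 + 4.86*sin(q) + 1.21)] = (7.2168*sin(q)^2 + 7.0422*sin(q) + 2.8798)*cos(q)/(8.4681*sin(q)^4 + 28.2852*sin(q)^3 + 30.6618*sin(q)^2 + 11.7612*sin(q) + 1.4641)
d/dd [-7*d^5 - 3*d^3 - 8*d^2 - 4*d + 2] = -35*d^4 - 9*d^2 - 16*d - 4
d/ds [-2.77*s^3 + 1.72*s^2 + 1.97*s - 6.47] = -8.31*s^2 + 3.44*s + 1.97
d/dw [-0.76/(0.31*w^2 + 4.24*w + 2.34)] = (0.4712*w + 3.2224)/(0.31*w^2 + 4.24*w + 2.34)^2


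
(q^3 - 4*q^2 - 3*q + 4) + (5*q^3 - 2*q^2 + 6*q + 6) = 6*q^3 - 6*q^2 + 3*q + 10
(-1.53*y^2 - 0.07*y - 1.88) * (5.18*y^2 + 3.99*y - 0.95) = -7.9254*y^4 - 6.4673*y^3 - 8.5642*y^2 - 7.4347*y + 1.786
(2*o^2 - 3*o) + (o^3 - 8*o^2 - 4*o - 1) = o^3 - 6*o^2 - 7*o - 1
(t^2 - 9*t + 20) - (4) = t^2 - 9*t + 16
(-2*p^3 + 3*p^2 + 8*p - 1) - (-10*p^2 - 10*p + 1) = -2*p^3 + 13*p^2 + 18*p - 2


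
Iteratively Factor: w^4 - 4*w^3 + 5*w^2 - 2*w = (w - 1)*(w^3 - 3*w^2 + 2*w) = (w - 1)^2*(w^2 - 2*w) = w*(w - 1)^2*(w - 2)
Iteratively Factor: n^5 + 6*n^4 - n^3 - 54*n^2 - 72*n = (n + 2)*(n^4 + 4*n^3 - 9*n^2 - 36*n) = (n + 2)*(n + 3)*(n^3 + n^2 - 12*n) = (n + 2)*(n + 3)*(n + 4)*(n^2 - 3*n) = n*(n + 2)*(n + 3)*(n + 4)*(n - 3)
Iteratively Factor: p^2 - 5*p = (p)*(p - 5)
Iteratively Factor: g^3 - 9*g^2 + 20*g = (g)*(g^2 - 9*g + 20) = g*(g - 5)*(g - 4)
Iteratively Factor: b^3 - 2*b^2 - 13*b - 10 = (b - 5)*(b^2 + 3*b + 2) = (b - 5)*(b + 1)*(b + 2)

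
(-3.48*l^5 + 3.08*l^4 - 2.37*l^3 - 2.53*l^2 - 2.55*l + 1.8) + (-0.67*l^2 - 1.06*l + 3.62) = -3.48*l^5 + 3.08*l^4 - 2.37*l^3 - 3.2*l^2 - 3.61*l + 5.42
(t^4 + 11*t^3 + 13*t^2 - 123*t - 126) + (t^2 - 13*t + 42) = t^4 + 11*t^3 + 14*t^2 - 136*t - 84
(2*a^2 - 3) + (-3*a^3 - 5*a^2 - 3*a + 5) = -3*a^3 - 3*a^2 - 3*a + 2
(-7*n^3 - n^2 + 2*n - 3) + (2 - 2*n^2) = -7*n^3 - 3*n^2 + 2*n - 1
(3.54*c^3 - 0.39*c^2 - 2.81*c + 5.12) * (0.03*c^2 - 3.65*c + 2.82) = 0.1062*c^5 - 12.9327*c^4 + 11.322*c^3 + 9.3103*c^2 - 26.6122*c + 14.4384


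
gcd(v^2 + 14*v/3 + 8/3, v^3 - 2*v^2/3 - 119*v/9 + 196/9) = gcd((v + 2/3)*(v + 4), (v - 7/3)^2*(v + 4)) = v + 4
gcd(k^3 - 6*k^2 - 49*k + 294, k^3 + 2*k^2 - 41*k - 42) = k^2 + k - 42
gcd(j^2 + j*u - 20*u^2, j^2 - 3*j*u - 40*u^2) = j + 5*u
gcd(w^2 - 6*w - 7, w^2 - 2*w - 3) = w + 1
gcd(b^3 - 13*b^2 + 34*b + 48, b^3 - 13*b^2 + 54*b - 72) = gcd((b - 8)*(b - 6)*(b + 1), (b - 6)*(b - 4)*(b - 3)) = b - 6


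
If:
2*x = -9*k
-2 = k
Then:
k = -2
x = 9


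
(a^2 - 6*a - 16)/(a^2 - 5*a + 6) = (a^2 - 6*a - 16)/(a^2 - 5*a + 6)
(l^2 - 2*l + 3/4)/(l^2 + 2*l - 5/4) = (2*l - 3)/(2*l + 5)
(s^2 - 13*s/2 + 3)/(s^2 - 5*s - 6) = (s - 1/2)/(s + 1)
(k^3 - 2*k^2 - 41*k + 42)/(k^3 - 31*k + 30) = (k - 7)/(k - 5)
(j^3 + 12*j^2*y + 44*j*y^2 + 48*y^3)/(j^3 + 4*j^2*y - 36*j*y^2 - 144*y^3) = (-j - 2*y)/(-j + 6*y)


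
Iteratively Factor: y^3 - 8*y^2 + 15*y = (y - 3)*(y^2 - 5*y) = y*(y - 3)*(y - 5)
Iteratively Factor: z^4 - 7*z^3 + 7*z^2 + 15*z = (z - 5)*(z^3 - 2*z^2 - 3*z) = (z - 5)*(z + 1)*(z^2 - 3*z) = (z - 5)*(z - 3)*(z + 1)*(z)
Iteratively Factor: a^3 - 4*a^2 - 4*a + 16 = (a - 2)*(a^2 - 2*a - 8) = (a - 4)*(a - 2)*(a + 2)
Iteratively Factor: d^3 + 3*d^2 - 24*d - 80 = (d + 4)*(d^2 - d - 20) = (d - 5)*(d + 4)*(d + 4)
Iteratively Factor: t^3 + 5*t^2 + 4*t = (t)*(t^2 + 5*t + 4) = t*(t + 1)*(t + 4)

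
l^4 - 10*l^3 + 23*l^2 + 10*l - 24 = (l - 6)*(l - 4)*(l - 1)*(l + 1)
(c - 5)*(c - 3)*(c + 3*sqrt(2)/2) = c^3 - 8*c^2 + 3*sqrt(2)*c^2/2 - 12*sqrt(2)*c + 15*c + 45*sqrt(2)/2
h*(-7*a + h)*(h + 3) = -7*a*h^2 - 21*a*h + h^3 + 3*h^2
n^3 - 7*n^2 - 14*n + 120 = (n - 6)*(n - 5)*(n + 4)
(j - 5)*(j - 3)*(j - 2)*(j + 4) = j^4 - 6*j^3 - 9*j^2 + 94*j - 120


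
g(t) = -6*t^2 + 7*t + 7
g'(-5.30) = 70.60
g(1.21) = 6.69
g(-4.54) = -148.45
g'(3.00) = -29.00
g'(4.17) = -43.04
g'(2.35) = -21.20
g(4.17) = -68.14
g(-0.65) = -0.08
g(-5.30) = -198.64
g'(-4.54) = 61.48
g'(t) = 7 - 12*t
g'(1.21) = -7.52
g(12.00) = -773.00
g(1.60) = 2.84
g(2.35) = -9.69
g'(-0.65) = 14.80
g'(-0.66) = 14.92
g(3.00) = -26.00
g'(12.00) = -137.00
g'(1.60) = -12.20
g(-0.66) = -0.23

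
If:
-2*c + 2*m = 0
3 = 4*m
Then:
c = 3/4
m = 3/4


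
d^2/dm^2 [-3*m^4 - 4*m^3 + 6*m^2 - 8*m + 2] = -36*m^2 - 24*m + 12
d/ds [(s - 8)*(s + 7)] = 2*s - 1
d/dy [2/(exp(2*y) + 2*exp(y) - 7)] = -4*(exp(y) + 1)*exp(y)/(exp(2*y) + 2*exp(y) - 7)^2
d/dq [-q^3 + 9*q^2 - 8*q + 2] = -3*q^2 + 18*q - 8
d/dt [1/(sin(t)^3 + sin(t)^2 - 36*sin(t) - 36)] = (-3*sin(t)^2 - 2*sin(t) + 36)*cos(t)/(sin(t)^3 + sin(t)^2 - 36*sin(t) - 36)^2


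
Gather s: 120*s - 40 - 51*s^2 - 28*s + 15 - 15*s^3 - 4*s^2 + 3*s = -15*s^3 - 55*s^2 + 95*s - 25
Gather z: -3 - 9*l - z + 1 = -9*l - z - 2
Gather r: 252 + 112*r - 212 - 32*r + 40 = 80*r + 80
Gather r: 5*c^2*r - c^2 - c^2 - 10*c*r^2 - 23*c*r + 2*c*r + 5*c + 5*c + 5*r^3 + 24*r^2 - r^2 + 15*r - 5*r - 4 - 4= -2*c^2 + 10*c + 5*r^3 + r^2*(23 - 10*c) + r*(5*c^2 - 21*c + 10) - 8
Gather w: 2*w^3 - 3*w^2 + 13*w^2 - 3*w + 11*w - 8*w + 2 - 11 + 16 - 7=2*w^3 + 10*w^2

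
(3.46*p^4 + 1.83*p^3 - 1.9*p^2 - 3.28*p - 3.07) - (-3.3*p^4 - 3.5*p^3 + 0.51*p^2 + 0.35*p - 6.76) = 6.76*p^4 + 5.33*p^3 - 2.41*p^2 - 3.63*p + 3.69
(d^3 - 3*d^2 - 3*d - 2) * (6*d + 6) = 6*d^4 - 12*d^3 - 36*d^2 - 30*d - 12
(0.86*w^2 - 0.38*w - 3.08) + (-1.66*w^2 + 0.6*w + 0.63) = -0.8*w^2 + 0.22*w - 2.45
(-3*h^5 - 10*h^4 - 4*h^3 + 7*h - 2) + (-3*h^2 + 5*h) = -3*h^5 - 10*h^4 - 4*h^3 - 3*h^2 + 12*h - 2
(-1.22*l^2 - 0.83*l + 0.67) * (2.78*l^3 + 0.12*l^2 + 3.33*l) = -3.3916*l^5 - 2.4538*l^4 - 2.2996*l^3 - 2.6835*l^2 + 2.2311*l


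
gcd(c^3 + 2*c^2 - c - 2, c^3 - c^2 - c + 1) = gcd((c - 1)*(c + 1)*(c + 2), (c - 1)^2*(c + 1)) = c^2 - 1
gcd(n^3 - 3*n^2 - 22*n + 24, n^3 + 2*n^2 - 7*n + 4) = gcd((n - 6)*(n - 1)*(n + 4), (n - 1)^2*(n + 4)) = n^2 + 3*n - 4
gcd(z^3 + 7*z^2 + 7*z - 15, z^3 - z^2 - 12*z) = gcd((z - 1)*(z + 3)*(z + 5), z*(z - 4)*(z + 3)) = z + 3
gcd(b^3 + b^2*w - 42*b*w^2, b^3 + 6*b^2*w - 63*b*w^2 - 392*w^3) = b + 7*w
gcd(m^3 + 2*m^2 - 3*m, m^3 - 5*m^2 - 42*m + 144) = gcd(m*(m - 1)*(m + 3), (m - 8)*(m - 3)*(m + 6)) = 1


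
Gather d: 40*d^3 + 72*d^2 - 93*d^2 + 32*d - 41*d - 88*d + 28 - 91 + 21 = 40*d^3 - 21*d^2 - 97*d - 42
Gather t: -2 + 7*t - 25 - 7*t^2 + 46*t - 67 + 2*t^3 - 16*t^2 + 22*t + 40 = 2*t^3 - 23*t^2 + 75*t - 54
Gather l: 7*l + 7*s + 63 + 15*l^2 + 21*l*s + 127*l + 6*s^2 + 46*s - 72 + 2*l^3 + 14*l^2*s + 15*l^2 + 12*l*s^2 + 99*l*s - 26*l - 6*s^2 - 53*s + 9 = 2*l^3 + l^2*(14*s + 30) + l*(12*s^2 + 120*s + 108)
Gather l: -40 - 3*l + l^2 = l^2 - 3*l - 40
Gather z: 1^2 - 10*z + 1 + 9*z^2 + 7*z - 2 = 9*z^2 - 3*z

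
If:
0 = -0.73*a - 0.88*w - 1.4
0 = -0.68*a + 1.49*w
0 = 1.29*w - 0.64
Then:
No Solution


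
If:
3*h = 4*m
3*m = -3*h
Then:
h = 0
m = 0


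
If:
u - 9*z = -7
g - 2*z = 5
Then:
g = 2*z + 5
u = 9*z - 7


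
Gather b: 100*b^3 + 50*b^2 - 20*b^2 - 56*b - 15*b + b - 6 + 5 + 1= 100*b^3 + 30*b^2 - 70*b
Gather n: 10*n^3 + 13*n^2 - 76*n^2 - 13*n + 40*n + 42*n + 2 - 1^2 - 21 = 10*n^3 - 63*n^2 + 69*n - 20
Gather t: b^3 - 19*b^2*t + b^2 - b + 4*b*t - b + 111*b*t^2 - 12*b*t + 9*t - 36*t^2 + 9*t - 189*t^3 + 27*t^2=b^3 + b^2 - 2*b - 189*t^3 + t^2*(111*b - 9) + t*(-19*b^2 - 8*b + 18)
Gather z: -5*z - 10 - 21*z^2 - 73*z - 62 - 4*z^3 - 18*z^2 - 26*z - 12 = -4*z^3 - 39*z^2 - 104*z - 84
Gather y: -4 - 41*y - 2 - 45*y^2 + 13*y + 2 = -45*y^2 - 28*y - 4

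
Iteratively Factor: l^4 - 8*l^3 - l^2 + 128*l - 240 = (l - 5)*(l^3 - 3*l^2 - 16*l + 48) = (l - 5)*(l - 4)*(l^2 + l - 12) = (l - 5)*(l - 4)*(l + 4)*(l - 3)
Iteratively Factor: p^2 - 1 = (p + 1)*(p - 1)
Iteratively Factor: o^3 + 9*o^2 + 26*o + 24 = (o + 2)*(o^2 + 7*o + 12) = (o + 2)*(o + 3)*(o + 4)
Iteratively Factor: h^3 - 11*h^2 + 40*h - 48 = (h - 4)*(h^2 - 7*h + 12) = (h - 4)^2*(h - 3)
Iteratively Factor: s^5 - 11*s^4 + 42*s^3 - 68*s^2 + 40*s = (s - 2)*(s^4 - 9*s^3 + 24*s^2 - 20*s) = s*(s - 2)*(s^3 - 9*s^2 + 24*s - 20) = s*(s - 2)^2*(s^2 - 7*s + 10) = s*(s - 5)*(s - 2)^2*(s - 2)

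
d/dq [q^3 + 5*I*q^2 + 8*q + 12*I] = 3*q^2 + 10*I*q + 8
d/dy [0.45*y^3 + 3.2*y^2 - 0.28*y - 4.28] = 1.35*y^2 + 6.4*y - 0.28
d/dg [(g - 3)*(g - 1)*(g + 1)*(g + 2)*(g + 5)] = 5*g^4 + 16*g^3 - 36*g^2 - 68*g + 11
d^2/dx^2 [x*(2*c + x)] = 2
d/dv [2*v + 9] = 2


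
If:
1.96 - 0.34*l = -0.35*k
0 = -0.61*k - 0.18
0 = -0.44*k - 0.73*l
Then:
No Solution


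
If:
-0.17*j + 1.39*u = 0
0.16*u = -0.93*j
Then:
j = 0.00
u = 0.00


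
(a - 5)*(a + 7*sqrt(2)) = a^2 - 5*a + 7*sqrt(2)*a - 35*sqrt(2)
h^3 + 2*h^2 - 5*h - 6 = (h - 2)*(h + 1)*(h + 3)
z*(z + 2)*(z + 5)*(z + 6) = z^4 + 13*z^3 + 52*z^2 + 60*z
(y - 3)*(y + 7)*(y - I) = y^3 + 4*y^2 - I*y^2 - 21*y - 4*I*y + 21*I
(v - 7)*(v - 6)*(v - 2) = v^3 - 15*v^2 + 68*v - 84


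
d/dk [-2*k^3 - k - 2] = -6*k^2 - 1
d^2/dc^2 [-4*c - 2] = 0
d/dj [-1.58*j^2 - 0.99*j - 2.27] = -3.16*j - 0.99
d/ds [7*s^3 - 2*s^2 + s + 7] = 21*s^2 - 4*s + 1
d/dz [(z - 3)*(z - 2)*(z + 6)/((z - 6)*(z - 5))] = (z^4 - 22*z^3 + 103*z^2 - 12*z - 324)/(z^4 - 22*z^3 + 181*z^2 - 660*z + 900)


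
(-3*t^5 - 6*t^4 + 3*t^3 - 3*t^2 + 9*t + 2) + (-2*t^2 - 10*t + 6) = -3*t^5 - 6*t^4 + 3*t^3 - 5*t^2 - t + 8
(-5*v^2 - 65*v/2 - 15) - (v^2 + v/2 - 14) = -6*v^2 - 33*v - 1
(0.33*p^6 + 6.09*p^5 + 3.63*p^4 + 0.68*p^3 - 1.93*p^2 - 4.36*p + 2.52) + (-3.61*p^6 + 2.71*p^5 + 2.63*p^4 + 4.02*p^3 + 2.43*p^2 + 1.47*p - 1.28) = -3.28*p^6 + 8.8*p^5 + 6.26*p^4 + 4.7*p^3 + 0.5*p^2 - 2.89*p + 1.24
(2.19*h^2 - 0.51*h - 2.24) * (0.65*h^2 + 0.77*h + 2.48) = 1.4235*h^4 + 1.3548*h^3 + 3.5825*h^2 - 2.9896*h - 5.5552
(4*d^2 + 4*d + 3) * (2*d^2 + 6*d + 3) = 8*d^4 + 32*d^3 + 42*d^2 + 30*d + 9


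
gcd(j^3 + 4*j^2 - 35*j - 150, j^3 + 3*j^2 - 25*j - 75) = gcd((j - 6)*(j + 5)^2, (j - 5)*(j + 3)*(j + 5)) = j + 5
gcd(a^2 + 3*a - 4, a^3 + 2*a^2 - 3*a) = a - 1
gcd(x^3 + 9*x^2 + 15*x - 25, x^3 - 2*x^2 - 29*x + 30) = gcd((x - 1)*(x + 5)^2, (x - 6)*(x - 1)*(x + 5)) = x^2 + 4*x - 5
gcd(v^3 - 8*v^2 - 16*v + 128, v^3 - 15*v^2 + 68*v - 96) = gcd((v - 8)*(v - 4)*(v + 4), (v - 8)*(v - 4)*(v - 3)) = v^2 - 12*v + 32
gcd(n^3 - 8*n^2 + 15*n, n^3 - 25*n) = n^2 - 5*n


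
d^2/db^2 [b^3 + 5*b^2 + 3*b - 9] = 6*b + 10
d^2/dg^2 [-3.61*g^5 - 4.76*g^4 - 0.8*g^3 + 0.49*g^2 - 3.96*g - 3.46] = -72.2*g^3 - 57.12*g^2 - 4.8*g + 0.98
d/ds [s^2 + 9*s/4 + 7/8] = 2*s + 9/4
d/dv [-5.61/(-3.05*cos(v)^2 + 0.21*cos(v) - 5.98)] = (34.221*cos(v) - 1.1781)*sin(v)/(3.05*cos(v)^2 - 0.21*cos(v) + 5.98)^2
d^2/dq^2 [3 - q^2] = -2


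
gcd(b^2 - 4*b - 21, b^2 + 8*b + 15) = b + 3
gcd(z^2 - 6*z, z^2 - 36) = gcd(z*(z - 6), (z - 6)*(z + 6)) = z - 6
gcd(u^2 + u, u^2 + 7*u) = u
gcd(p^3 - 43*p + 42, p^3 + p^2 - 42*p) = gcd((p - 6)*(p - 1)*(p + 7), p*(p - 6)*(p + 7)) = p^2 + p - 42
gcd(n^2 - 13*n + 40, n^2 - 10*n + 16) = n - 8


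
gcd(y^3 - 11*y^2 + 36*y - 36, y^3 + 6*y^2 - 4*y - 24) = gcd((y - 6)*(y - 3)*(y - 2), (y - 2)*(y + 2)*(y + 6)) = y - 2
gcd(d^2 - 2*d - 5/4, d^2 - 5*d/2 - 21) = 1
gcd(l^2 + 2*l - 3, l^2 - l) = l - 1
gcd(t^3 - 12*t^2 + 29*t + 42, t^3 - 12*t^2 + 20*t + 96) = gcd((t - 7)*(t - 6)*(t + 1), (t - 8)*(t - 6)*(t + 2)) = t - 6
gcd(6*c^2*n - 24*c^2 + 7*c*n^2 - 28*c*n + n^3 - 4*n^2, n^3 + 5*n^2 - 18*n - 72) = n - 4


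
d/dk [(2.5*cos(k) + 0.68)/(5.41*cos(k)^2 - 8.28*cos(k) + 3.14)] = (13.525*cos(k)^2 + 7.3576*cos(k) - 13.4804)*sin(k)/(29.2681*cos(k)^4 - 89.5896*cos(k)^3 + 102.5332*cos(k)^2 - 51.9984*cos(k) + 9.8596)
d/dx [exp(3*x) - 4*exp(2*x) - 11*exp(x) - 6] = (3*exp(2*x) - 8*exp(x) - 11)*exp(x)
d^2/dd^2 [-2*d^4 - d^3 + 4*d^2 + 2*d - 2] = -24*d^2 - 6*d + 8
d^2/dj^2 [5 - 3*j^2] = -6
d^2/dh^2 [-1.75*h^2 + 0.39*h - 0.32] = -3.50000000000000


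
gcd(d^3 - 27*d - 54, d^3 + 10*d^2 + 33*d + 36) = d^2 + 6*d + 9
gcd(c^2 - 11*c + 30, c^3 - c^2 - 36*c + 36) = c - 6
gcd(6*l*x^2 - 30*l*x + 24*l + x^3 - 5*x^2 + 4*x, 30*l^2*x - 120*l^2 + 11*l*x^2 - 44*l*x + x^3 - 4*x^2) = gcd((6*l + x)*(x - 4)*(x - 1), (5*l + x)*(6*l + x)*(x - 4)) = 6*l*x - 24*l + x^2 - 4*x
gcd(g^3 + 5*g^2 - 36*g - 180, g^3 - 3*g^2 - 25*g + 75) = g + 5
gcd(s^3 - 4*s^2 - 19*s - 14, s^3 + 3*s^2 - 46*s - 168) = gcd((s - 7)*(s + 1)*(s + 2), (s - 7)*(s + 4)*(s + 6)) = s - 7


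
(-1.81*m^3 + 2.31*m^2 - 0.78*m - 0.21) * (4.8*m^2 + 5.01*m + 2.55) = -8.688*m^5 + 2.0199*m^4 + 3.2136*m^3 + 0.974699999999999*m^2 - 3.0411*m - 0.5355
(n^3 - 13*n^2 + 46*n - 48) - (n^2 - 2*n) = n^3 - 14*n^2 + 48*n - 48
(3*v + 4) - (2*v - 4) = v + 8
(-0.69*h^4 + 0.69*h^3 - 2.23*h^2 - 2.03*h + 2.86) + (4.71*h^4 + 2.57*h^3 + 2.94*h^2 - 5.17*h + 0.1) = 4.02*h^4 + 3.26*h^3 + 0.71*h^2 - 7.2*h + 2.96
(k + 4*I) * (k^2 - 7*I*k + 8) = k^3 - 3*I*k^2 + 36*k + 32*I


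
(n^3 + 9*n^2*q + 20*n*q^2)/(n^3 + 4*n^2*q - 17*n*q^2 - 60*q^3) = n*(-n - 4*q)/(-n^2 + n*q + 12*q^2)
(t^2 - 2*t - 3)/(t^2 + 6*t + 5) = (t - 3)/(t + 5)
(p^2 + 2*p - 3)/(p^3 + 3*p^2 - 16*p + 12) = (p + 3)/(p^2 + 4*p - 12)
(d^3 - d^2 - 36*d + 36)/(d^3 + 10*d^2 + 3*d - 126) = (d^2 - 7*d + 6)/(d^2 + 4*d - 21)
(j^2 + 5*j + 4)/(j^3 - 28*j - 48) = (j + 1)/(j^2 - 4*j - 12)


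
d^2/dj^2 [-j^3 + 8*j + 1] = -6*j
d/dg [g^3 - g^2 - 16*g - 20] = 3*g^2 - 2*g - 16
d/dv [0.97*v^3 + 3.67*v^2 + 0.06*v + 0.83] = 2.91*v^2 + 7.34*v + 0.06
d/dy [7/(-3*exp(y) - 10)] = 21*exp(y)/(3*exp(y) + 10)^2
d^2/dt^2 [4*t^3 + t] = 24*t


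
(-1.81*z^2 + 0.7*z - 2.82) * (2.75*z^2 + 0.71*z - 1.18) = -4.9775*z^4 + 0.6399*z^3 - 5.1222*z^2 - 2.8282*z + 3.3276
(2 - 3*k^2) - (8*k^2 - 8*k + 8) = -11*k^2 + 8*k - 6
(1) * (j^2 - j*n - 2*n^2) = j^2 - j*n - 2*n^2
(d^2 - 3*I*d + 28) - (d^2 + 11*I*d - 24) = -14*I*d + 52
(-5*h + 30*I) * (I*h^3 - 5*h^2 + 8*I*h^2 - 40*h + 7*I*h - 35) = -5*I*h^4 - 5*h^3 - 40*I*h^3 - 40*h^2 - 185*I*h^2 - 35*h - 1200*I*h - 1050*I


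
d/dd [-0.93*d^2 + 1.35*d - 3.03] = 1.35 - 1.86*d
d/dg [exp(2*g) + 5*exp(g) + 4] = (2*exp(g) + 5)*exp(g)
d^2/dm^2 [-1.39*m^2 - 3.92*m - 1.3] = -2.78000000000000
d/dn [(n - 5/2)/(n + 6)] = 17/(2*(n + 6)^2)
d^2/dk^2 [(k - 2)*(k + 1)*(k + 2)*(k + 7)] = 12*k^2 + 48*k + 6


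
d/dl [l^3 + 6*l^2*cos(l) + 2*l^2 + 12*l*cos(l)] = -6*l^2*sin(l) + 3*l^2 + 12*sqrt(2)*l*cos(l + pi/4) + 4*l + 12*cos(l)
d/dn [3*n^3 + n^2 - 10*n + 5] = 9*n^2 + 2*n - 10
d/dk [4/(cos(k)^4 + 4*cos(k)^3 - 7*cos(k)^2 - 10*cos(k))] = 8*(2*cos(k)^3 + 6*cos(k)^2 - 7*cos(k) - 5)*sin(k)/((cos(k)^3 + 4*cos(k)^2 - 7*cos(k) - 10)^2*cos(k)^2)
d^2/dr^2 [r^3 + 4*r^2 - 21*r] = 6*r + 8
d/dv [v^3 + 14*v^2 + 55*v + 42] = 3*v^2 + 28*v + 55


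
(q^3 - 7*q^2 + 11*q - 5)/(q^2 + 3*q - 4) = (q^2 - 6*q + 5)/(q + 4)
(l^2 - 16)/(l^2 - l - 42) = (16 - l^2)/(-l^2 + l + 42)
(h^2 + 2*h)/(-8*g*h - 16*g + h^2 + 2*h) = -h/(8*g - h)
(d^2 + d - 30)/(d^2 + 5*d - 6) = (d - 5)/(d - 1)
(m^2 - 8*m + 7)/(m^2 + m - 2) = (m - 7)/(m + 2)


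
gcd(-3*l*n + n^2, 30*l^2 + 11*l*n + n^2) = 1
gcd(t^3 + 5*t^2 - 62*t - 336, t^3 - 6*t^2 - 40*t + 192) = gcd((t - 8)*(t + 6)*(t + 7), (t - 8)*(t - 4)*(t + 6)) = t^2 - 2*t - 48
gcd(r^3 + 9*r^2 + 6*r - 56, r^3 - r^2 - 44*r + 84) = r^2 + 5*r - 14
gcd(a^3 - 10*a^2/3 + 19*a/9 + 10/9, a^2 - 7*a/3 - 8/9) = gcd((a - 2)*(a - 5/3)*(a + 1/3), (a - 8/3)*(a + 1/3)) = a + 1/3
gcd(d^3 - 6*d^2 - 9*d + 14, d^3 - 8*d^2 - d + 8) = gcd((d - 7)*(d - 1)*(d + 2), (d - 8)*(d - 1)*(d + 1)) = d - 1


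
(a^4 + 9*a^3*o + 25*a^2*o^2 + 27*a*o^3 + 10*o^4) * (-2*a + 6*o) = -2*a^5 - 12*a^4*o + 4*a^3*o^2 + 96*a^2*o^3 + 142*a*o^4 + 60*o^5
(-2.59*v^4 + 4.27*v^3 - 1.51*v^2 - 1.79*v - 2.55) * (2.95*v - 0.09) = -7.6405*v^5 + 12.8296*v^4 - 4.8388*v^3 - 5.1446*v^2 - 7.3614*v + 0.2295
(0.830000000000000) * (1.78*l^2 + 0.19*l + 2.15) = 1.4774*l^2 + 0.1577*l + 1.7845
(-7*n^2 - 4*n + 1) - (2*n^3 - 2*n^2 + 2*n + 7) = -2*n^3 - 5*n^2 - 6*n - 6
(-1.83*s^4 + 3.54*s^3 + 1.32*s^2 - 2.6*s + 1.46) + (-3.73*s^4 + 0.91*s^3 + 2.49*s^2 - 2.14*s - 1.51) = -5.56*s^4 + 4.45*s^3 + 3.81*s^2 - 4.74*s - 0.05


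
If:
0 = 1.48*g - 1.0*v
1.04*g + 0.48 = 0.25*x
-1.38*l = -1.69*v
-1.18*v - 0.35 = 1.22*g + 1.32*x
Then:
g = -0.34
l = -0.62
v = -0.50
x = 0.50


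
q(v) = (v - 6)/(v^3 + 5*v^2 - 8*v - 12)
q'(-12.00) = 0.01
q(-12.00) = 0.02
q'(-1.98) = -0.46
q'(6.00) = 0.00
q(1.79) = 0.92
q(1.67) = 0.64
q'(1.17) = 0.15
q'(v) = (v - 6)*(-3*v^2 - 10*v + 8)/(v^3 + 5*v^2 - 8*v - 12)^2 + 1/(v^3 + 5*v^2 - 8*v - 12) = (v^3 + 5*v^2 - 8*v - (v - 6)*(3*v^2 + 10*v - 8) - 12)/(v^3 + 5*v^2 - 8*v - 12)^2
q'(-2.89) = -0.09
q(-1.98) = -0.51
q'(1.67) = 1.47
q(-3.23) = -0.29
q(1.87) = 1.41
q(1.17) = 0.37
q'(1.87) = 9.81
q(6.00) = 0.00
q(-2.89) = -0.31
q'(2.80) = 0.23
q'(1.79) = 3.72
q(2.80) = -0.12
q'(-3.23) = -0.05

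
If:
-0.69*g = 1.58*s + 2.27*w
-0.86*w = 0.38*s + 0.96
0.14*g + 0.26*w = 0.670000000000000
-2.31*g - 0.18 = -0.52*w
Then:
No Solution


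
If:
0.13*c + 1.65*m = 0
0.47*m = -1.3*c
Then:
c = 0.00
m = 0.00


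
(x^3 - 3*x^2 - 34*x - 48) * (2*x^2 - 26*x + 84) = 2*x^5 - 32*x^4 + 94*x^3 + 536*x^2 - 1608*x - 4032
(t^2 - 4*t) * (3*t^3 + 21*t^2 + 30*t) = 3*t^5 + 9*t^4 - 54*t^3 - 120*t^2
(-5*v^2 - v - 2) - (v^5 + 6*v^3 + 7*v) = -v^5 - 6*v^3 - 5*v^2 - 8*v - 2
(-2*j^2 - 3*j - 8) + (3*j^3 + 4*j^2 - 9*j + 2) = 3*j^3 + 2*j^2 - 12*j - 6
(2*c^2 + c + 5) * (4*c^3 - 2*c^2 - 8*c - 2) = 8*c^5 + 2*c^3 - 22*c^2 - 42*c - 10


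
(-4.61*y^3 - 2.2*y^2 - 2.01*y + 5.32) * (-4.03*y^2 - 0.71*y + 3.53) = 18.5783*y^5 + 12.1391*y^4 - 6.611*y^3 - 27.7785*y^2 - 10.8725*y + 18.7796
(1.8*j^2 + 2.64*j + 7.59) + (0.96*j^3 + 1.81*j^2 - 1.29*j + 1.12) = 0.96*j^3 + 3.61*j^2 + 1.35*j + 8.71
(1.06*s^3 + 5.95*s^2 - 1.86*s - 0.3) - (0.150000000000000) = 1.06*s^3 + 5.95*s^2 - 1.86*s - 0.45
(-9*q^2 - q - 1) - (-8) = -9*q^2 - q + 7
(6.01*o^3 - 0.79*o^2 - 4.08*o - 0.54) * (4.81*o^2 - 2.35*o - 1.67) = 28.9081*o^5 - 17.9234*o^4 - 27.805*o^3 + 8.3099*o^2 + 8.0826*o + 0.9018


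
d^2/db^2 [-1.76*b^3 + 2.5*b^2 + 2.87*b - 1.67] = 5.0 - 10.56*b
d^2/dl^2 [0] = 0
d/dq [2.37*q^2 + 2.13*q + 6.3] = 4.74*q + 2.13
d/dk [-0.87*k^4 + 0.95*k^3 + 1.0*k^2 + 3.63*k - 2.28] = -3.48*k^3 + 2.85*k^2 + 2.0*k + 3.63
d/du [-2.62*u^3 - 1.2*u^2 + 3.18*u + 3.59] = -7.86*u^2 - 2.4*u + 3.18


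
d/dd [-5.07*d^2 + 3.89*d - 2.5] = 3.89 - 10.14*d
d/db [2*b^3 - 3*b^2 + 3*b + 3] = 6*b^2 - 6*b + 3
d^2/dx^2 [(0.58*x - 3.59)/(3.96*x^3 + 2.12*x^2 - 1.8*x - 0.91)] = (54.571968*x^5 - 646.348032*x^4 - 468.738304*x^3 + 81.8088*x^2 + 11.288712*x - 39.014936)/(62.099136*x^9 + 99.734976*x^8 - 31.287168*x^7 - 123.9508*x^6 - 31.616352*x^5 + 47.255568*x^4 + 24.841188*x^3 - 3.578484*x^2 - 4.47174*x - 0.753571)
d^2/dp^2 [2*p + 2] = 0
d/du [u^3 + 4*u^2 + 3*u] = 3*u^2 + 8*u + 3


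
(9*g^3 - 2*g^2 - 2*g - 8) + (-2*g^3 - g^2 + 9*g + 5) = 7*g^3 - 3*g^2 + 7*g - 3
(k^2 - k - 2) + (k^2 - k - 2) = 2*k^2 - 2*k - 4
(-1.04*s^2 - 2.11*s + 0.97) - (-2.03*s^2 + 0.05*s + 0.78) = 0.99*s^2 - 2.16*s + 0.19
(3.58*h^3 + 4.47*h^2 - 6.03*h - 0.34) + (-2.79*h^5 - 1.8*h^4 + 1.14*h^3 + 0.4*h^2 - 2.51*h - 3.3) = -2.79*h^5 - 1.8*h^4 + 4.72*h^3 + 4.87*h^2 - 8.54*h - 3.64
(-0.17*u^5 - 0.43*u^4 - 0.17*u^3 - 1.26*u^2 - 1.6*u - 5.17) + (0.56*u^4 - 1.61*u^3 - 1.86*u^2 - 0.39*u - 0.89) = -0.17*u^5 + 0.13*u^4 - 1.78*u^3 - 3.12*u^2 - 1.99*u - 6.06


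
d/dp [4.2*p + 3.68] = 4.20000000000000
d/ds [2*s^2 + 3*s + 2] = 4*s + 3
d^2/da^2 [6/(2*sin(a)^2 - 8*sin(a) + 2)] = 6*(-2*sin(a)^4 + 6*sin(a)^3 - 3*sin(a)^2 - 14*sin(a) + 15)/(sin(a)^2 - 4*sin(a) + 1)^3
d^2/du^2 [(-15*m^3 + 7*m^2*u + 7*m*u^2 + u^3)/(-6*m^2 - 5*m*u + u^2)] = m^2*(-846*m^3 + 918*m^2*u + 342*m*u^2 + 146*u^3)/(-216*m^6 - 540*m^5*u - 342*m^4*u^2 + 55*m^3*u^3 + 57*m^2*u^4 - 15*m*u^5 + u^6)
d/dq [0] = 0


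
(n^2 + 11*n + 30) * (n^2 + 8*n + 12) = n^4 + 19*n^3 + 130*n^2 + 372*n + 360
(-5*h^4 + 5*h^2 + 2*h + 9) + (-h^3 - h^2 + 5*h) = -5*h^4 - h^3 + 4*h^2 + 7*h + 9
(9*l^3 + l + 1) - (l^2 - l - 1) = 9*l^3 - l^2 + 2*l + 2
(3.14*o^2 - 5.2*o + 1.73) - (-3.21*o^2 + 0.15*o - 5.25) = 6.35*o^2 - 5.35*o + 6.98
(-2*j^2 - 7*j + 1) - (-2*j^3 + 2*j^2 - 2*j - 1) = 2*j^3 - 4*j^2 - 5*j + 2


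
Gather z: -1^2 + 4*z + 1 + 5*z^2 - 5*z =5*z^2 - z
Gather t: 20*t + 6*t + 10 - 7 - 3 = 26*t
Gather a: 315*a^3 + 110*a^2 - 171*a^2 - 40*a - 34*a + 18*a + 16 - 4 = 315*a^3 - 61*a^2 - 56*a + 12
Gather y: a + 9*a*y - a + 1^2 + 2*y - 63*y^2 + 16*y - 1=-63*y^2 + y*(9*a + 18)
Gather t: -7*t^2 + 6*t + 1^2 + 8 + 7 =-7*t^2 + 6*t + 16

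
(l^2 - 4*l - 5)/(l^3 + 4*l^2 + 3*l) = (l - 5)/(l*(l + 3))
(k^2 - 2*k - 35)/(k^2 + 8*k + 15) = (k - 7)/(k + 3)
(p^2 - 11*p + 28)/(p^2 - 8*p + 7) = (p - 4)/(p - 1)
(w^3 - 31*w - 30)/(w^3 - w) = (w^2 - w - 30)/(w*(w - 1))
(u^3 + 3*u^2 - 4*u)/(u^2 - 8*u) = (u^2 + 3*u - 4)/(u - 8)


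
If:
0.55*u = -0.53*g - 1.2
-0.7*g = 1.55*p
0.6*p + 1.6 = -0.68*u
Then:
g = 0.13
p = -0.06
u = -2.30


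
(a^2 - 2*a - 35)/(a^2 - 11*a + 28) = (a + 5)/(a - 4)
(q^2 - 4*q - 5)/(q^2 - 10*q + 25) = (q + 1)/(q - 5)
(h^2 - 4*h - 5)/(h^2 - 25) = (h + 1)/(h + 5)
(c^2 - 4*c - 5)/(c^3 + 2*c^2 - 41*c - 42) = (c - 5)/(c^2 + c - 42)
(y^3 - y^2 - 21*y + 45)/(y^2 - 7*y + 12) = (y^2 + 2*y - 15)/(y - 4)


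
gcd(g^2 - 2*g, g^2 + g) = g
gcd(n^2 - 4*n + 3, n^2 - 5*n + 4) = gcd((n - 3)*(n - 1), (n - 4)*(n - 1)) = n - 1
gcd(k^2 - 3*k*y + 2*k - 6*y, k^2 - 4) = k + 2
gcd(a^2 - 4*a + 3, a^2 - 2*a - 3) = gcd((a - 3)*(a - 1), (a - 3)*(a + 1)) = a - 3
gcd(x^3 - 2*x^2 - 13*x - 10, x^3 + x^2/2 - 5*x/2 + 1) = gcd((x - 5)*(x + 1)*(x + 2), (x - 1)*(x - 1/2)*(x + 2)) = x + 2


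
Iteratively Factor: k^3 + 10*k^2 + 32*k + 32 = (k + 4)*(k^2 + 6*k + 8) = (k + 4)^2*(k + 2)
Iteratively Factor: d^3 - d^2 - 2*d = (d + 1)*(d^2 - 2*d) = (d - 2)*(d + 1)*(d)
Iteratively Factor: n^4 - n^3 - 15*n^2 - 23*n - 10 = (n + 1)*(n^3 - 2*n^2 - 13*n - 10) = (n + 1)^2*(n^2 - 3*n - 10) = (n + 1)^2*(n + 2)*(n - 5)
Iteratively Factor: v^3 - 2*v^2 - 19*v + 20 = (v - 5)*(v^2 + 3*v - 4) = (v - 5)*(v - 1)*(v + 4)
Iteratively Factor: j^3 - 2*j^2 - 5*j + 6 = (j - 3)*(j^2 + j - 2) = (j - 3)*(j - 1)*(j + 2)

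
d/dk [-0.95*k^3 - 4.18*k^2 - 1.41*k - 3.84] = -2.85*k^2 - 8.36*k - 1.41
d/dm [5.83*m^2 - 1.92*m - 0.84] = 11.66*m - 1.92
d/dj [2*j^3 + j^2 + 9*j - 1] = 6*j^2 + 2*j + 9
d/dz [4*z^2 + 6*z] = 8*z + 6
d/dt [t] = 1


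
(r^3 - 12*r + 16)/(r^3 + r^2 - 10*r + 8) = (r - 2)/(r - 1)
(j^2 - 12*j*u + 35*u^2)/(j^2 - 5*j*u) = (j - 7*u)/j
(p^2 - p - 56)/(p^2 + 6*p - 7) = (p - 8)/(p - 1)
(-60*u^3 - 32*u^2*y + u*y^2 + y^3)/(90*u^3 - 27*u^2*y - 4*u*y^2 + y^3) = (2*u + y)/(-3*u + y)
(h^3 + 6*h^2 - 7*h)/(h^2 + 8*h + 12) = h*(h^2 + 6*h - 7)/(h^2 + 8*h + 12)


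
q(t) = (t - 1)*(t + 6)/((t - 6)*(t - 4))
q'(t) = (t - 1)/((t - 6)*(t - 4)) + (t + 6)/((t - 6)*(t - 4)) - (t - 1)*(t + 6)/((t - 6)*(t - 4)^2) - (t - 1)*(t + 6)/((t - 6)^2*(t - 4)) = 15*(-t^2 + 4*t + 4)/(t^4 - 20*t^3 + 148*t^2 - 480*t + 576)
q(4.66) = -44.12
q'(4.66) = 17.73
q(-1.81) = -0.26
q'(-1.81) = -0.05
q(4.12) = -139.96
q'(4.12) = 1033.18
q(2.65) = 3.16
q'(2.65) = 5.56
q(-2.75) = -0.21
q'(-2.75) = -0.06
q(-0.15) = -0.26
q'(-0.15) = 0.08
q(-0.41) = -0.28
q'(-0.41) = 0.04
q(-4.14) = -0.12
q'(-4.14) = -0.07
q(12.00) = 4.12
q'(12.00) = -0.60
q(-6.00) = 0.00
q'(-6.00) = -0.06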